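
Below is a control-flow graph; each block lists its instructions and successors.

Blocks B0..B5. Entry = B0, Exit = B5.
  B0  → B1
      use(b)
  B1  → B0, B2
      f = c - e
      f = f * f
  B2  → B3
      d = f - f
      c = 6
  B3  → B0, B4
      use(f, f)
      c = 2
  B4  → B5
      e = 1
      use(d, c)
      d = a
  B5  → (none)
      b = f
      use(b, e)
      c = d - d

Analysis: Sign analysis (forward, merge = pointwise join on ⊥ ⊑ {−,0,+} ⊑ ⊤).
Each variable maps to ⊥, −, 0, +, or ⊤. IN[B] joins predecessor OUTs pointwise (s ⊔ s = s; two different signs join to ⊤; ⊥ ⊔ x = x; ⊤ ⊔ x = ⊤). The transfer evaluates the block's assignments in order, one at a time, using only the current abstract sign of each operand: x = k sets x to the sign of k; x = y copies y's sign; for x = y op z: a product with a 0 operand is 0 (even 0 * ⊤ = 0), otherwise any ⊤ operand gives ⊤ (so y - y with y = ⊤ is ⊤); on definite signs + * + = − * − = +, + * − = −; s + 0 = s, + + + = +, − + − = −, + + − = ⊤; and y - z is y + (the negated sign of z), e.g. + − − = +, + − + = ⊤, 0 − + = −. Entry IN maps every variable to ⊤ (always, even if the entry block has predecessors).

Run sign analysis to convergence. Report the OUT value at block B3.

Converged values:
  B0:   IN=(all ⊤)   OUT=(all ⊤)
  B1:   IN=(all ⊤)   OUT=(all ⊤)
  B2:   IN=(all ⊤)   OUT={c:+; rest ⊤}
  B3:   IN={c:+; rest ⊤}   OUT={c:+; rest ⊤}
  B4:   IN={c:+; rest ⊤}   OUT={c:+, e:+; rest ⊤}
  B5:   IN={c:+, e:+; rest ⊤}   OUT={e:+; rest ⊤}

Merge at B3: IN[B3] = OUT[B2] = {a: ⊤, b: ⊤, c: +, d: ⊤, e: ⊤, f: ⊤}
Applying B3's transfer function to that IN value gives OUT[B3] (row B3 above).

Answer: {a: ⊤, b: ⊤, c: +, d: ⊤, e: ⊤, f: ⊤}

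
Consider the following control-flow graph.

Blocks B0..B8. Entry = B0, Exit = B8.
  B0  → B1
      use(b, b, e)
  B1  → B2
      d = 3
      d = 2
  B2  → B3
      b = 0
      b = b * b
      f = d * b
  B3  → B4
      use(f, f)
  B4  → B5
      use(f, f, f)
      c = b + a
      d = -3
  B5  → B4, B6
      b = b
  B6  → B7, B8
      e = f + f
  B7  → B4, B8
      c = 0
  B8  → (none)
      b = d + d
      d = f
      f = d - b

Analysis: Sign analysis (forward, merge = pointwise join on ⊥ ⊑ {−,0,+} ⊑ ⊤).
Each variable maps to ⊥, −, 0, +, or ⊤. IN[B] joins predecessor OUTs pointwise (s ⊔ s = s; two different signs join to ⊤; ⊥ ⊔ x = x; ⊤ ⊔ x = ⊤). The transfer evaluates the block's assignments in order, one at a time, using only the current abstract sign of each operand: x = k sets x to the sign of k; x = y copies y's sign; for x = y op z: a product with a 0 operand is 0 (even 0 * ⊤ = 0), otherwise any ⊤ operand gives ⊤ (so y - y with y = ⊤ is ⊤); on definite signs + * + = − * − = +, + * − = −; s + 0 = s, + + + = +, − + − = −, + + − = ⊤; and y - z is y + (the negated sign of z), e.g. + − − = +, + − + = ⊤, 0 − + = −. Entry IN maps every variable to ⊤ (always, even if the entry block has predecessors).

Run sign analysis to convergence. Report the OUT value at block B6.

Converged values:
  B0:  IN=(all ⊤)  OUT=(all ⊤)
  B1:  IN=(all ⊤)  OUT={d:+; rest ⊤}
  B2:  IN={d:+; rest ⊤}  OUT={b:0, d:+, f:0; rest ⊤}
  B3:  IN={b:0, d:+, f:0; rest ⊤}  OUT={b:0, d:+, f:0; rest ⊤}
  B4:  IN={b:0, f:0; rest ⊤}  OUT={b:0, d:-, f:0; rest ⊤}
  B5:  IN={b:0, d:-, f:0; rest ⊤}  OUT={b:0, d:-, f:0; rest ⊤}
  B6:  IN={b:0, d:-, f:0; rest ⊤}  OUT={b:0, d:-, e:0, f:0; rest ⊤}
  B7:  IN={b:0, d:-, e:0, f:0; rest ⊤}  OUT={b:0, c:0, d:-, e:0, f:0; rest ⊤}
  B8:  IN={b:0, d:-, e:0, f:0; rest ⊤}  OUT={b:-, d:0, e:0, f:+; rest ⊤}

Merge at B6: IN[B6] = OUT[B5] = {a: ⊤, b: 0, c: ⊤, d: -, e: ⊤, f: 0}
Applying B6's transfer function to that IN value gives OUT[B6] (row B6 above).

Answer: {a: ⊤, b: 0, c: ⊤, d: -, e: 0, f: 0}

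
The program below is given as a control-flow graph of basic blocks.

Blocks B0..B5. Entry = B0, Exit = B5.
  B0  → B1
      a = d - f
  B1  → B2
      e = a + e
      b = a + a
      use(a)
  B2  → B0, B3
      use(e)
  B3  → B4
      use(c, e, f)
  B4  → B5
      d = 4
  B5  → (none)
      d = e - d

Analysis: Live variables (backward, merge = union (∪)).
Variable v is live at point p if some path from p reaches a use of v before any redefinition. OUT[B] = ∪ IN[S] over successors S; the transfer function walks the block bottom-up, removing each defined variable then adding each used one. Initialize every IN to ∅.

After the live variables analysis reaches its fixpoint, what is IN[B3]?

Answer: {c, e, f}

Derivation:
Fixpoint table:
  B0:  IN={c, d, e, f}  OUT={a, c, d, e, f}
  B1:  IN={a, c, d, e, f}  OUT={c, d, e, f}
  B2:  IN={c, d, e, f}  OUT={c, d, e, f}
  B3:  IN={c, e, f}  OUT={e}
  B4:  IN={e}  OUT={d, e}
  B5:  IN={d, e}  OUT={}

Merge at B3: OUT[B3] = IN[B4] = {e}
Applying B3's transfer function to that OUT value gives IN[B3] (row B3 above).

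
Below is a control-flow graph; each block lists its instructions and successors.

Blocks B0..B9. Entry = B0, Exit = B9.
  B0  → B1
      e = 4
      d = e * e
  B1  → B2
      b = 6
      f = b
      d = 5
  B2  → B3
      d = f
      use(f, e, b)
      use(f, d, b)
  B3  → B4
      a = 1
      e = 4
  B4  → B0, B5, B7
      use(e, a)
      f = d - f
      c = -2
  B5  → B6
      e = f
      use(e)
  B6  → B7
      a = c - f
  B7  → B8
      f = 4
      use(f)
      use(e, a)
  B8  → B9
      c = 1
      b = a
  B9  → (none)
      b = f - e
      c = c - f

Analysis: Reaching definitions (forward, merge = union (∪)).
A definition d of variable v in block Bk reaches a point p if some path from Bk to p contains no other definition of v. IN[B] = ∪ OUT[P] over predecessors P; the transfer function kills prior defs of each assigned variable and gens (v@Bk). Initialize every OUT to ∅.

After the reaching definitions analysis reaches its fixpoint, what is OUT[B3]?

Converged values:
  B0:   IN={a@B3, b@B1, c@B4, d@B2, e@B3, f@B4}   OUT={a@B3, b@B1, c@B4, d@B0, e@B0, f@B4}
  B1:   IN={a@B3, b@B1, c@B4, d@B0, e@B0, f@B4}   OUT={a@B3, b@B1, c@B4, d@B1, e@B0, f@B1}
  B2:   IN={a@B3, b@B1, c@B4, d@B1, e@B0, f@B1}   OUT={a@B3, b@B1, c@B4, d@B2, e@B0, f@B1}
  B3:   IN={a@B3, b@B1, c@B4, d@B2, e@B0, f@B1}   OUT={a@B3, b@B1, c@B4, d@B2, e@B3, f@B1}
  B4:   IN={a@B3, b@B1, c@B4, d@B2, e@B3, f@B1}   OUT={a@B3, b@B1, c@B4, d@B2, e@B3, f@B4}
  B5:   IN={a@B3, b@B1, c@B4, d@B2, e@B3, f@B4}   OUT={a@B3, b@B1, c@B4, d@B2, e@B5, f@B4}
  B6:   IN={a@B3, b@B1, c@B4, d@B2, e@B5, f@B4}   OUT={a@B6, b@B1, c@B4, d@B2, e@B5, f@B4}
  B7:   IN={a@B3, a@B6, b@B1, c@B4, d@B2, e@B3, e@B5, f@B4}   OUT={a@B3, a@B6, b@B1, c@B4, d@B2, e@B3, e@B5, f@B7}
  B8:   IN={a@B3, a@B6, b@B1, c@B4, d@B2, e@B3, e@B5, f@B7}   OUT={a@B3, a@B6, b@B8, c@B8, d@B2, e@B3, e@B5, f@B7}
  B9:   IN={a@B3, a@B6, b@B8, c@B8, d@B2, e@B3, e@B5, f@B7}   OUT={a@B3, a@B6, b@B9, c@B9, d@B2, e@B3, e@B5, f@B7}

Merge at B3: IN[B3] = OUT[B2] = {a@B3, b@B1, c@B4, d@B2, e@B0, f@B1}
Applying B3's transfer function to that IN value gives OUT[B3] (row B3 above).

Answer: {a@B3, b@B1, c@B4, d@B2, e@B3, f@B1}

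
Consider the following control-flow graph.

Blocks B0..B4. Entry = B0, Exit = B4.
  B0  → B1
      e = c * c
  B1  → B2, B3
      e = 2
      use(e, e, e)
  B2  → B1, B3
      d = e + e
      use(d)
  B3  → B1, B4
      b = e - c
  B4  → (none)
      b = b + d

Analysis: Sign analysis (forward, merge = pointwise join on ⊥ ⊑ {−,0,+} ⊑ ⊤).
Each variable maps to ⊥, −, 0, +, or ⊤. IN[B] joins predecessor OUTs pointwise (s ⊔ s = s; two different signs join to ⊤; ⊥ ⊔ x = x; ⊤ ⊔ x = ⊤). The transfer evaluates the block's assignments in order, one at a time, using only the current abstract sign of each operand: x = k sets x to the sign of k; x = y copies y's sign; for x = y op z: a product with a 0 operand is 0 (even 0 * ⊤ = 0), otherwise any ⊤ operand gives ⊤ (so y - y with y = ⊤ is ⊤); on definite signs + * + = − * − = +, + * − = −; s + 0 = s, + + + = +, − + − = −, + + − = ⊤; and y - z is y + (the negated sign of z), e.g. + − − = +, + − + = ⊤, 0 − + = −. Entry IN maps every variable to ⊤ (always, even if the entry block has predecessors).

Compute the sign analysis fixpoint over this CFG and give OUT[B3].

Answer: {a: ⊤, b: ⊤, c: ⊤, d: ⊤, e: +, f: ⊤}

Derivation:
Converged values:
  B0: | IN=(all ⊤) | OUT=(all ⊤)
  B1: | IN=(all ⊤) | OUT={e:+; rest ⊤}
  B2: | IN={e:+; rest ⊤} | OUT={d:+, e:+; rest ⊤}
  B3: | IN={e:+; rest ⊤} | OUT={e:+; rest ⊤}
  B4: | IN={e:+; rest ⊤} | OUT={e:+; rest ⊤}

Merge at B3: IN[B3] = OUT[B1] ⊔ OUT[B2] = {a: ⊤, b: ⊤, c: ⊤, d: ⊤, e: +, f: ⊤}
Applying B3's transfer function to that IN value gives OUT[B3] (row B3 above).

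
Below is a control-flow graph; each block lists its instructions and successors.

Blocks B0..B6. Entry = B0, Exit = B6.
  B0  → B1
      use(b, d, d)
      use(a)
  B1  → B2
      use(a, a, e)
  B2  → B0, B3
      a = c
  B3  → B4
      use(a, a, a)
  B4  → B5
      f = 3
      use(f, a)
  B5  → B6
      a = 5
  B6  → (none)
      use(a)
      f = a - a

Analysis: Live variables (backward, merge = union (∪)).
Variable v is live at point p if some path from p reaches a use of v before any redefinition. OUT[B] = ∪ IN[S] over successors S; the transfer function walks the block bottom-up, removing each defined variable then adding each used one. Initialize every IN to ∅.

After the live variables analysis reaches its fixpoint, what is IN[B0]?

Answer: {a, b, c, d, e}

Derivation:
Converged values:
  B0: | IN={a, b, c, d, e} | OUT={a, b, c, d, e}
  B1: | IN={a, b, c, d, e} | OUT={b, c, d, e}
  B2: | IN={b, c, d, e} | OUT={a, b, c, d, e}
  B3: | IN={a} | OUT={a}
  B4: | IN={a} | OUT={}
  B5: | IN={} | OUT={a}
  B6: | IN={a} | OUT={}

Merge at B0: OUT[B0] = IN[B1] = {a, b, c, d, e}
Applying B0's transfer function to that OUT value gives IN[B0] (row B0 above).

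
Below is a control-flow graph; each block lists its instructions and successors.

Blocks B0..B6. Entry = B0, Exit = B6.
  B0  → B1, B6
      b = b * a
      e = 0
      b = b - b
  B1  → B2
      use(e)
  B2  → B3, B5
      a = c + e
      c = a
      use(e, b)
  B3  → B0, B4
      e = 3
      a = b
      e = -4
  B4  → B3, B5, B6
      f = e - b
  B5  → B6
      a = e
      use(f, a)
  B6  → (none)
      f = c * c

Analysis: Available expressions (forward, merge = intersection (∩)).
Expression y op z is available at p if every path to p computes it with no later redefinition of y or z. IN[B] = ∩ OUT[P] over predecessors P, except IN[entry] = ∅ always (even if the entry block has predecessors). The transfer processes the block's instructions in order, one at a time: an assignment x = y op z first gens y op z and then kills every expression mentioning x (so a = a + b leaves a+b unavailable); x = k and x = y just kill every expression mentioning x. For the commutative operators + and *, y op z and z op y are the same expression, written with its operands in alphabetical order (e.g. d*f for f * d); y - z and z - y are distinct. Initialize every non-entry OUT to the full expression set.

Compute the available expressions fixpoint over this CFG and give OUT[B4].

Fixpoint table:
  B0:  IN={}  OUT={}
  B1:  IN={}  OUT={}
  B2:  IN={}  OUT={}
  B3:  IN={}  OUT={}
  B4:  IN={}  OUT={e-b}
  B5:  IN={}  OUT={}
  B6:  IN={}  OUT={c*c}

Merge at B4: IN[B4] = OUT[B3] = {}
Applying B4's transfer function to that IN value gives OUT[B4] (row B4 above).

Answer: {e-b}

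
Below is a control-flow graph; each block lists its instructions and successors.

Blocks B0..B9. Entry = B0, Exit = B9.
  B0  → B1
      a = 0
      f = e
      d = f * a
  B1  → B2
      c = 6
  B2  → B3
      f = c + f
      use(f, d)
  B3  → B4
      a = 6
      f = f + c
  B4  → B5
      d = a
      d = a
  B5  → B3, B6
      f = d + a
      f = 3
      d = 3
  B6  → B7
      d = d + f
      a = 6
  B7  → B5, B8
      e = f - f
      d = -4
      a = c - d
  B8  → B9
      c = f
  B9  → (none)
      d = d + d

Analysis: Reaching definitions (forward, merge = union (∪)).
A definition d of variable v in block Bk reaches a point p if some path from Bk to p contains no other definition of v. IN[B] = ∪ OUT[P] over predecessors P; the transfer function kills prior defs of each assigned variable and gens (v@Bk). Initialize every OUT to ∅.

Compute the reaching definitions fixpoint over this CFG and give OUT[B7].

Answer: {a@B7, c@B1, d@B7, e@B7, f@B5}

Working:
Fixpoint table:
  B0:  IN={}  OUT={a@B0, d@B0, f@B0}
  B1:  IN={a@B0, d@B0, f@B0}  OUT={a@B0, c@B1, d@B0, f@B0}
  B2:  IN={a@B0, c@B1, d@B0, f@B0}  OUT={a@B0, c@B1, d@B0, f@B2}
  B3:  IN={a@B0, a@B3, a@B7, c@B1, d@B0, d@B5, e@B7, f@B2, f@B5}  OUT={a@B3, c@B1, d@B0, d@B5, e@B7, f@B3}
  B4:  IN={a@B3, c@B1, d@B0, d@B5, e@B7, f@B3}  OUT={a@B3, c@B1, d@B4, e@B7, f@B3}
  B5:  IN={a@B3, a@B7, c@B1, d@B4, d@B7, e@B7, f@B3, f@B5}  OUT={a@B3, a@B7, c@B1, d@B5, e@B7, f@B5}
  B6:  IN={a@B3, a@B7, c@B1, d@B5, e@B7, f@B5}  OUT={a@B6, c@B1, d@B6, e@B7, f@B5}
  B7:  IN={a@B6, c@B1, d@B6, e@B7, f@B5}  OUT={a@B7, c@B1, d@B7, e@B7, f@B5}
  B8:  IN={a@B7, c@B1, d@B7, e@B7, f@B5}  OUT={a@B7, c@B8, d@B7, e@B7, f@B5}
  B9:  IN={a@B7, c@B8, d@B7, e@B7, f@B5}  OUT={a@B7, c@B8, d@B9, e@B7, f@B5}

Merge at B7: IN[B7] = OUT[B6] = {a@B6, c@B1, d@B6, e@B7, f@B5}
Applying B7's transfer function to that IN value gives OUT[B7] (row B7 above).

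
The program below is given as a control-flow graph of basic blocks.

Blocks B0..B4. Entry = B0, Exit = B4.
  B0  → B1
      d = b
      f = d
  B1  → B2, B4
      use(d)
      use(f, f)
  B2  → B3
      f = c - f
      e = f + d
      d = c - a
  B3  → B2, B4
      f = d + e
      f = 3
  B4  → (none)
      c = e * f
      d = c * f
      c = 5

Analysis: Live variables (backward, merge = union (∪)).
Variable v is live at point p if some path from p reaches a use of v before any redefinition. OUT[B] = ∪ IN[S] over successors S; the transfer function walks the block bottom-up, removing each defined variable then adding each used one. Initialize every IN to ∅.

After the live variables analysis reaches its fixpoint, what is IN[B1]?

Answer: {a, c, d, e, f}

Derivation:
Fixpoint table:
  B0:  IN={a, b, c, e}  OUT={a, c, d, e, f}
  B1:  IN={a, c, d, e, f}  OUT={a, c, d, e, f}
  B2:  IN={a, c, d, f}  OUT={a, c, d, e}
  B3:  IN={a, c, d, e}  OUT={a, c, d, e, f}
  B4:  IN={e, f}  OUT={}

Merge at B1: OUT[B1] = IN[B2] ⊔ IN[B4] = {a, c, d, e, f}
Applying B1's transfer function to that OUT value gives IN[B1] (row B1 above).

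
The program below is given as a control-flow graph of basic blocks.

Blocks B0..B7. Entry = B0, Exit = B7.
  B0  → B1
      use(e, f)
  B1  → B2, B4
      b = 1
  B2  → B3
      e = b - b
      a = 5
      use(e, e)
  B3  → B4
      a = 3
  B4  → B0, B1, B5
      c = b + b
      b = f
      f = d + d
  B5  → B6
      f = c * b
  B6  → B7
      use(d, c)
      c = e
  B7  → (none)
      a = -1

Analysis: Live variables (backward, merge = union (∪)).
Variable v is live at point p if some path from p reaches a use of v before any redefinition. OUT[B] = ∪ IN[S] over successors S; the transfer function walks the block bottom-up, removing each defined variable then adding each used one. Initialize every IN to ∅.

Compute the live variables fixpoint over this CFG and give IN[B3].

Per-block solution:
  B0:  IN={d, e, f}  OUT={d, e, f}
  B1:  IN={d, e, f}  OUT={b, d, e, f}
  B2:  IN={b, d, f}  OUT={b, d, e, f}
  B3:  IN={b, d, e, f}  OUT={b, d, e, f}
  B4:  IN={b, d, e, f}  OUT={b, c, d, e, f}
  B5:  IN={b, c, d, e}  OUT={c, d, e}
  B6:  IN={c, d, e}  OUT={}
  B7:  IN={}  OUT={}

Merge at B3: OUT[B3] = IN[B4] = {b, d, e, f}
Applying B3's transfer function to that OUT value gives IN[B3] (row B3 above).

Answer: {b, d, e, f}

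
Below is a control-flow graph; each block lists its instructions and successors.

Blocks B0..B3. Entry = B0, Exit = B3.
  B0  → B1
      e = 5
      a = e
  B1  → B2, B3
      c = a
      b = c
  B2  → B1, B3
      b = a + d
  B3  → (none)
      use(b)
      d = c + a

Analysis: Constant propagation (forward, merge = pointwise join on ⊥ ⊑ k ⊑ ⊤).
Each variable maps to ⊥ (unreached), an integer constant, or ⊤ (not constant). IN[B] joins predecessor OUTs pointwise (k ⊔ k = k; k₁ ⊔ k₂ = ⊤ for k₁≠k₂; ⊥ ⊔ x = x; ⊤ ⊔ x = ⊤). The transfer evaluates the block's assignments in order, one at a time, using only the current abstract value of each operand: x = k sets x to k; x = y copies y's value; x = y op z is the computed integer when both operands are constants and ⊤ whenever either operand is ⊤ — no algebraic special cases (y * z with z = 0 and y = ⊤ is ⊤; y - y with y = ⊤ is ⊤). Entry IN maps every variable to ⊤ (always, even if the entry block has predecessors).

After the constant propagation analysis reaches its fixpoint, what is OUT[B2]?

Fixpoint table:
  B0: | IN=(all ⊤) | OUT={a:5, e:5; rest ⊤}
  B1: | IN={a:5, e:5; rest ⊤} | OUT={a:5, b:5, c:5, e:5; rest ⊤}
  B2: | IN={a:5, b:5, c:5, e:5; rest ⊤} | OUT={a:5, c:5, e:5; rest ⊤}
  B3: | IN={a:5, c:5, e:5; rest ⊤} | OUT={a:5, c:5, d:10, e:5; rest ⊤}

Merge at B2: IN[B2] = OUT[B1] = {a: 5, b: 5, c: 5, d: ⊤, e: 5, f: ⊤}
Applying B2's transfer function to that IN value gives OUT[B2] (row B2 above).

Answer: {a: 5, b: ⊤, c: 5, d: ⊤, e: 5, f: ⊤}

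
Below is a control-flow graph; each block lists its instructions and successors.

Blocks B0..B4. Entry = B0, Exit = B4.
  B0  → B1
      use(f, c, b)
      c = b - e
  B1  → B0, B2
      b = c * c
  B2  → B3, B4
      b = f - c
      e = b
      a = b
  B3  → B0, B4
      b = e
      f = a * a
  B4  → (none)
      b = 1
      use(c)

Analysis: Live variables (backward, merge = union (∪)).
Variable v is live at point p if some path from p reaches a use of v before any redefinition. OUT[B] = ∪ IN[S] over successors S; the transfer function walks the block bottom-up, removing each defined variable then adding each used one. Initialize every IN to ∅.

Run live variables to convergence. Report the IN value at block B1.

Answer: {c, e, f}

Trace:
Fixpoint table:
  B0:   IN={b, c, e, f}   OUT={c, e, f}
  B1:   IN={c, e, f}   OUT={b, c, e, f}
  B2:   IN={c, f}   OUT={a, c, e}
  B3:   IN={a, c, e}   OUT={b, c, e, f}
  B4:   IN={c}   OUT={}

Merge at B1: OUT[B1] = IN[B0] ⊔ IN[B2] = {b, c, e, f}
Applying B1's transfer function to that OUT value gives IN[B1] (row B1 above).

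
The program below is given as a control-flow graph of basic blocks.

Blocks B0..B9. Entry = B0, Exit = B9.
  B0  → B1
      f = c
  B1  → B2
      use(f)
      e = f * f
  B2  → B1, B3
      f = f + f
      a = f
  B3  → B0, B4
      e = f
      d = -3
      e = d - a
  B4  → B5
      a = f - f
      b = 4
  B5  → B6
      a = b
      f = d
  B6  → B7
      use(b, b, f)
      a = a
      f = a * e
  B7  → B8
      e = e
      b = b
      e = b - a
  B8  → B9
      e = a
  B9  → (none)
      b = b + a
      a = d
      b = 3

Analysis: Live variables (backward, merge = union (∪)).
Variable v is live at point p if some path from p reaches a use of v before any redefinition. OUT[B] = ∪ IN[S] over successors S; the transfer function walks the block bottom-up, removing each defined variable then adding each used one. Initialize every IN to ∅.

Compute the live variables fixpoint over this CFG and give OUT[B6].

Per-block solution:
  B0: | IN={c} | OUT={c, f}
  B1: | IN={c, f} | OUT={c, f}
  B2: | IN={c, f} | OUT={a, c, f}
  B3: | IN={a, c, f} | OUT={c, d, e, f}
  B4: | IN={d, e, f} | OUT={b, d, e}
  B5: | IN={b, d, e} | OUT={a, b, d, e, f}
  B6: | IN={a, b, d, e, f} | OUT={a, b, d, e}
  B7: | IN={a, b, d, e} | OUT={a, b, d}
  B8: | IN={a, b, d} | OUT={a, b, d}
  B9: | IN={a, b, d} | OUT={}

Merge at B6: OUT[B6] = IN[B7] = {a, b, d, e}

Answer: {a, b, d, e}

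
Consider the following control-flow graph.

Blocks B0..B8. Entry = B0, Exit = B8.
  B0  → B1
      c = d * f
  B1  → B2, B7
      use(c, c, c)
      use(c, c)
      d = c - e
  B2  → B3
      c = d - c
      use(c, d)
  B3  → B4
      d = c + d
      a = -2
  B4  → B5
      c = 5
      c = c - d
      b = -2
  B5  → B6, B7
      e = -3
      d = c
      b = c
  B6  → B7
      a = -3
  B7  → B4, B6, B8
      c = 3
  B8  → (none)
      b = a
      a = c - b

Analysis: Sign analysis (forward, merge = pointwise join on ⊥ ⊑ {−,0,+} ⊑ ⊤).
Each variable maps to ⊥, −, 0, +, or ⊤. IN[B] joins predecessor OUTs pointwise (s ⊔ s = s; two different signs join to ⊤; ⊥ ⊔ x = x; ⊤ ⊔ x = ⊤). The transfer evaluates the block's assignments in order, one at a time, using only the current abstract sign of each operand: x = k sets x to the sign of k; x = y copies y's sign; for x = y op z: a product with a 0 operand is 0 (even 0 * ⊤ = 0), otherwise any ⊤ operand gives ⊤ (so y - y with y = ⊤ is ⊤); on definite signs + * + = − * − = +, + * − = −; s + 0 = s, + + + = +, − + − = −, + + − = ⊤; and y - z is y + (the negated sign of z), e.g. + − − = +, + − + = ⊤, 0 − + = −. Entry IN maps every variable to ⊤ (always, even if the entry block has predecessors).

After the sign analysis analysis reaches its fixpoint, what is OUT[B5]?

Answer: {a: ⊤, b: ⊤, c: ⊤, d: ⊤, e: -, f: ⊤}

Trace:
Fixpoint table:
  B0: | IN=(all ⊤) | OUT=(all ⊤)
  B1: | IN=(all ⊤) | OUT=(all ⊤)
  B2: | IN=(all ⊤) | OUT=(all ⊤)
  B3: | IN=(all ⊤) | OUT={a:-; rest ⊤}
  B4: | IN=(all ⊤) | OUT={b:-; rest ⊤}
  B5: | IN={b:-; rest ⊤} | OUT={e:-; rest ⊤}
  B6: | IN=(all ⊤) | OUT={a:-; rest ⊤}
  B7: | IN=(all ⊤) | OUT={c:+; rest ⊤}
  B8: | IN={c:+; rest ⊤} | OUT={c:+; rest ⊤}

Merge at B5: IN[B5] = OUT[B4] = {a: ⊤, b: -, c: ⊤, d: ⊤, e: ⊤, f: ⊤}
Applying B5's transfer function to that IN value gives OUT[B5] (row B5 above).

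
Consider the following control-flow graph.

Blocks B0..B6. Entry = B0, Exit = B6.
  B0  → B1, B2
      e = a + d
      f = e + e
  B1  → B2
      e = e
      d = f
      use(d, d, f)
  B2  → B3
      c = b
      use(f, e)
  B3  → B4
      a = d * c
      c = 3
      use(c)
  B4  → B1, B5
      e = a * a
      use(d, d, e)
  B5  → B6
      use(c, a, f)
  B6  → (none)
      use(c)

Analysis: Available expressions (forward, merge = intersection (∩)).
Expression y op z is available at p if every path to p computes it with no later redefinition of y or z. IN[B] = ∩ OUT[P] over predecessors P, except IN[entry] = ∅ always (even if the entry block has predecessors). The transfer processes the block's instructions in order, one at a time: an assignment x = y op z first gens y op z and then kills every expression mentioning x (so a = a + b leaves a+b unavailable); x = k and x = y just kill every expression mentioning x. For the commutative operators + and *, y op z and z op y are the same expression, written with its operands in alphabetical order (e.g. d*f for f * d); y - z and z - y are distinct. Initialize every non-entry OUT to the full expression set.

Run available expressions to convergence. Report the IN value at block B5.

Answer: {a*a}

Derivation:
Per-block solution:
  B0:   IN={}   OUT={a+d, e+e}
  B1:   IN={}   OUT={}
  B2:   IN={}   OUT={}
  B3:   IN={}   OUT={}
  B4:   IN={}   OUT={a*a}
  B5:   IN={a*a}   OUT={a*a}
  B6:   IN={a*a}   OUT={a*a}

Merge at B5: IN[B5] = OUT[B4] = {a*a}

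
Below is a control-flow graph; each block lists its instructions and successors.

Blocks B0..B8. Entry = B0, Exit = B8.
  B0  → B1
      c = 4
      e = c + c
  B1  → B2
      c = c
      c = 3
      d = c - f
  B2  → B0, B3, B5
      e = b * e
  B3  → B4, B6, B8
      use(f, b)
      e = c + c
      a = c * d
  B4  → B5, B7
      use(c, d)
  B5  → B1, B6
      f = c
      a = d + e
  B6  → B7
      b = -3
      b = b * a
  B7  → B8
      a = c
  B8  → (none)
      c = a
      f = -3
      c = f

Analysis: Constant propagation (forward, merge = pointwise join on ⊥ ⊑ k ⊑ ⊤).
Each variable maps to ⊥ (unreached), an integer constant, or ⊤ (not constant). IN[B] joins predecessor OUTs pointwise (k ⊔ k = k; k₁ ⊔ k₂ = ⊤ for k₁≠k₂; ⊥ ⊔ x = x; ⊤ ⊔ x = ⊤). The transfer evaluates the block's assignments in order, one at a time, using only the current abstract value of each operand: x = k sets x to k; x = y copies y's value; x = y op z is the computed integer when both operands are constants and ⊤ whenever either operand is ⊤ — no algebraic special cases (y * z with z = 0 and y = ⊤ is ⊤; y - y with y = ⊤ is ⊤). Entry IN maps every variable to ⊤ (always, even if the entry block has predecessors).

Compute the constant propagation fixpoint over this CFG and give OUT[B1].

Converged values:
  B0:  IN=(all ⊤)  OUT={c:4, e:8; rest ⊤}
  B1:  IN=(all ⊤)  OUT={c:3; rest ⊤}
  B2:  IN={c:3; rest ⊤}  OUT={c:3; rest ⊤}
  B3:  IN={c:3; rest ⊤}  OUT={c:3, e:6; rest ⊤}
  B4:  IN={c:3, e:6; rest ⊤}  OUT={c:3, e:6; rest ⊤}
  B5:  IN={c:3; rest ⊤}  OUT={c:3, f:3; rest ⊤}
  B6:  IN={c:3; rest ⊤}  OUT={c:3; rest ⊤}
  B7:  IN={c:3; rest ⊤}  OUT={a:3, c:3; rest ⊤}
  B8:  IN={c:3; rest ⊤}  OUT={c:-3, f:-3; rest ⊤}

Merge at B1: IN[B1] = OUT[B0] ⊔ OUT[B5] = {a: ⊤, b: ⊤, c: ⊤, d: ⊤, e: ⊤, f: ⊤}
Applying B1's transfer function to that IN value gives OUT[B1] (row B1 above).

Answer: {a: ⊤, b: ⊤, c: 3, d: ⊤, e: ⊤, f: ⊤}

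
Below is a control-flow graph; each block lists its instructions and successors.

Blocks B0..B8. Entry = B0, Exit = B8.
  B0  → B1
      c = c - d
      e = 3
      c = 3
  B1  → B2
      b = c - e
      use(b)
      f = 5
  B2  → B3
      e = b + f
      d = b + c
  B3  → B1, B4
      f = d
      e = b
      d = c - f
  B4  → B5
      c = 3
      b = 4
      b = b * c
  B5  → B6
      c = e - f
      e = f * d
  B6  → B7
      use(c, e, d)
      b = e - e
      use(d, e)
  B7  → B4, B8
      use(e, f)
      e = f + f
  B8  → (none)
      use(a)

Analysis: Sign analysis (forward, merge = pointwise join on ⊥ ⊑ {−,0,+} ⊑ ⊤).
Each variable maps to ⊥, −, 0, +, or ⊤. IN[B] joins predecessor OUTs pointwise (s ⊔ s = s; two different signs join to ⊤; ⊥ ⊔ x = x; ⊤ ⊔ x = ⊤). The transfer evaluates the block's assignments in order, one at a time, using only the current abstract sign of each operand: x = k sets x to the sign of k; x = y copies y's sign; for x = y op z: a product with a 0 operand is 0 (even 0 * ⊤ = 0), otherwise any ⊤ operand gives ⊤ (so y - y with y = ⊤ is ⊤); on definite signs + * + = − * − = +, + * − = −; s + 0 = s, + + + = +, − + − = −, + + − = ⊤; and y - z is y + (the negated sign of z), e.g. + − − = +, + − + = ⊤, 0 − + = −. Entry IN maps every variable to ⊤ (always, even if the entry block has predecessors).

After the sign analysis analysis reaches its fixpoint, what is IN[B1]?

Answer: {a: ⊤, b: ⊤, c: +, d: ⊤, e: ⊤, f: ⊤}

Derivation:
Converged values:
  B0:  IN=(all ⊤)  OUT={c:+, e:+; rest ⊤}
  B1:  IN={c:+; rest ⊤}  OUT={c:+, f:+; rest ⊤}
  B2:  IN={c:+, f:+; rest ⊤}  OUT={c:+, f:+; rest ⊤}
  B3:  IN={c:+, f:+; rest ⊤}  OUT={c:+; rest ⊤}
  B4:  IN=(all ⊤)  OUT={b:+, c:+; rest ⊤}
  B5:  IN={b:+, c:+; rest ⊤}  OUT={b:+; rest ⊤}
  B6:  IN={b:+; rest ⊤}  OUT=(all ⊤)
  B7:  IN=(all ⊤)  OUT=(all ⊤)
  B8:  IN=(all ⊤)  OUT=(all ⊤)

Merge at B1: IN[B1] = OUT[B0] ⊔ OUT[B3] = {a: ⊤, b: ⊤, c: +, d: ⊤, e: ⊤, f: ⊤}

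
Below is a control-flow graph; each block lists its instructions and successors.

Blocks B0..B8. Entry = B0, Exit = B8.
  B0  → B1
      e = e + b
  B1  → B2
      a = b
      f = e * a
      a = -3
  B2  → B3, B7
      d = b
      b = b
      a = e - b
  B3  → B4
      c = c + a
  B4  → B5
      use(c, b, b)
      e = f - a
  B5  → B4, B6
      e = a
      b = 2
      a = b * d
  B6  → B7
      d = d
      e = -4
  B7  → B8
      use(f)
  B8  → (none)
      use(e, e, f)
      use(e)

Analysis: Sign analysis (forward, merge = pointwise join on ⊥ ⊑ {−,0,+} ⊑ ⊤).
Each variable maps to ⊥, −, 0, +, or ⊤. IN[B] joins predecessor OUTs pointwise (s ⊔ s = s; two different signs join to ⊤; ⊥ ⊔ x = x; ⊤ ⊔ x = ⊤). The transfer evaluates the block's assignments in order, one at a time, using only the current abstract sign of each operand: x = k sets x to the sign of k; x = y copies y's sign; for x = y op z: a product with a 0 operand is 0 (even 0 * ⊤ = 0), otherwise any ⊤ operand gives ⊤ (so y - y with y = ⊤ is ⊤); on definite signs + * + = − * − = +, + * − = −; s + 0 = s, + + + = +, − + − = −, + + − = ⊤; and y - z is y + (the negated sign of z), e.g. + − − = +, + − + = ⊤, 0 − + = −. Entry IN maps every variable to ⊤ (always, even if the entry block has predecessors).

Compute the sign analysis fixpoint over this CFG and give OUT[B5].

Answer: {a: ⊤, b: +, c: ⊤, d: ⊤, e: ⊤, f: ⊤}

Trace:
Fixpoint table:
  B0:  IN=(all ⊤)  OUT=(all ⊤)
  B1:  IN=(all ⊤)  OUT={a:-; rest ⊤}
  B2:  IN={a:-; rest ⊤}  OUT=(all ⊤)
  B3:  IN=(all ⊤)  OUT=(all ⊤)
  B4:  IN=(all ⊤)  OUT=(all ⊤)
  B5:  IN=(all ⊤)  OUT={b:+; rest ⊤}
  B6:  IN={b:+; rest ⊤}  OUT={b:+, e:-; rest ⊤}
  B7:  IN=(all ⊤)  OUT=(all ⊤)
  B8:  IN=(all ⊤)  OUT=(all ⊤)

Merge at B5: IN[B5] = OUT[B4] = {a: ⊤, b: ⊤, c: ⊤, d: ⊤, e: ⊤, f: ⊤}
Applying B5's transfer function to that IN value gives OUT[B5] (row B5 above).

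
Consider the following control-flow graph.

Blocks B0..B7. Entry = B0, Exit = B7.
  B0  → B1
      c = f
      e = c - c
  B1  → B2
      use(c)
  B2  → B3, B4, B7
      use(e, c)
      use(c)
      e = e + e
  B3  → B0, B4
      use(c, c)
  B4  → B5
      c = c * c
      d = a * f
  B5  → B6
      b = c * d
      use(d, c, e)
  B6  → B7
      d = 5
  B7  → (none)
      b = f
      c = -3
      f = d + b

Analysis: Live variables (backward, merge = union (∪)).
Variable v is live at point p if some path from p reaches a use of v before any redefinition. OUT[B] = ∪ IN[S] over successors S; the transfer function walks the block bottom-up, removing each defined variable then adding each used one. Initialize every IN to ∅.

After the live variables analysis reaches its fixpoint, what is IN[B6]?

Answer: {f}

Working:
Per-block solution:
  B0:   IN={a, d, f}   OUT={a, c, d, e, f}
  B1:   IN={a, c, d, e, f}   OUT={a, c, d, e, f}
  B2:   IN={a, c, d, e, f}   OUT={a, c, d, e, f}
  B3:   IN={a, c, d, e, f}   OUT={a, c, d, e, f}
  B4:   IN={a, c, e, f}   OUT={c, d, e, f}
  B5:   IN={c, d, e, f}   OUT={f}
  B6:   IN={f}   OUT={d, f}
  B7:   IN={d, f}   OUT={}

Merge at B6: OUT[B6] = IN[B7] = {d, f}
Applying B6's transfer function to that OUT value gives IN[B6] (row B6 above).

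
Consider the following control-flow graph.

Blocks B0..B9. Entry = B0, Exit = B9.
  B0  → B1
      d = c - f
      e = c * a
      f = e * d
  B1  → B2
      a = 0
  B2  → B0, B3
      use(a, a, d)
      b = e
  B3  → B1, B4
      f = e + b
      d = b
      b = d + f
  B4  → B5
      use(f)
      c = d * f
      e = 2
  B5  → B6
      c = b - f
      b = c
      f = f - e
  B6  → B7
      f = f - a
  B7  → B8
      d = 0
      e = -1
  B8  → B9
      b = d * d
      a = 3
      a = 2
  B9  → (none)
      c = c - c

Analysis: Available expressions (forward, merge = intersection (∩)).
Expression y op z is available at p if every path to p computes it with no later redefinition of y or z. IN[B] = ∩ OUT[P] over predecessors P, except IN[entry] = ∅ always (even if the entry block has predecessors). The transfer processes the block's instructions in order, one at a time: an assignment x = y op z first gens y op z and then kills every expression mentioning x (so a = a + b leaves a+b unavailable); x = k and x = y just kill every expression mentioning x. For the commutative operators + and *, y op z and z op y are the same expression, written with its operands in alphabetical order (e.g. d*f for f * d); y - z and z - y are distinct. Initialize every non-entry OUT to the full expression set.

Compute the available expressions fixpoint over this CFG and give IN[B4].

Answer: {d+f}

Trace:
Converged values:
  B0: | IN={} | OUT={a*c, d*e}
  B1: | IN={} | OUT={}
  B2: | IN={} | OUT={}
  B3: | IN={} | OUT={d+f}
  B4: | IN={d+f} | OUT={d*f, d+f}
  B5: | IN={d*f, d+f} | OUT={}
  B6: | IN={} | OUT={}
  B7: | IN={} | OUT={}
  B8: | IN={} | OUT={d*d}
  B9: | IN={d*d} | OUT={d*d}

Merge at B4: IN[B4] = OUT[B3] = {d+f}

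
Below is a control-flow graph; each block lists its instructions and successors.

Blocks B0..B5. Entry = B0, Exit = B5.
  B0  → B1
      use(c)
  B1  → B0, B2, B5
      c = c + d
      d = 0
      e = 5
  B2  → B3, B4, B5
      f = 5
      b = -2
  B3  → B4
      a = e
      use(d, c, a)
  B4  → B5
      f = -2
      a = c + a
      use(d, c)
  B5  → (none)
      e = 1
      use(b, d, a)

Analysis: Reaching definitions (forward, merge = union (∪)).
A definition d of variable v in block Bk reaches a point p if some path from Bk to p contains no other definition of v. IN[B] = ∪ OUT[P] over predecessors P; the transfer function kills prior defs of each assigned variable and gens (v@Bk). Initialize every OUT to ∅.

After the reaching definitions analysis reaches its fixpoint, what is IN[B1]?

Answer: {c@B1, d@B1, e@B1}

Derivation:
Fixpoint table:
  B0:  IN={c@B1, d@B1, e@B1}  OUT={c@B1, d@B1, e@B1}
  B1:  IN={c@B1, d@B1, e@B1}  OUT={c@B1, d@B1, e@B1}
  B2:  IN={c@B1, d@B1, e@B1}  OUT={b@B2, c@B1, d@B1, e@B1, f@B2}
  B3:  IN={b@B2, c@B1, d@B1, e@B1, f@B2}  OUT={a@B3, b@B2, c@B1, d@B1, e@B1, f@B2}
  B4:  IN={a@B3, b@B2, c@B1, d@B1, e@B1, f@B2}  OUT={a@B4, b@B2, c@B1, d@B1, e@B1, f@B4}
  B5:  IN={a@B4, b@B2, c@B1, d@B1, e@B1, f@B2, f@B4}  OUT={a@B4, b@B2, c@B1, d@B1, e@B5, f@B2, f@B4}

Merge at B1: IN[B1] = OUT[B0] = {c@B1, d@B1, e@B1}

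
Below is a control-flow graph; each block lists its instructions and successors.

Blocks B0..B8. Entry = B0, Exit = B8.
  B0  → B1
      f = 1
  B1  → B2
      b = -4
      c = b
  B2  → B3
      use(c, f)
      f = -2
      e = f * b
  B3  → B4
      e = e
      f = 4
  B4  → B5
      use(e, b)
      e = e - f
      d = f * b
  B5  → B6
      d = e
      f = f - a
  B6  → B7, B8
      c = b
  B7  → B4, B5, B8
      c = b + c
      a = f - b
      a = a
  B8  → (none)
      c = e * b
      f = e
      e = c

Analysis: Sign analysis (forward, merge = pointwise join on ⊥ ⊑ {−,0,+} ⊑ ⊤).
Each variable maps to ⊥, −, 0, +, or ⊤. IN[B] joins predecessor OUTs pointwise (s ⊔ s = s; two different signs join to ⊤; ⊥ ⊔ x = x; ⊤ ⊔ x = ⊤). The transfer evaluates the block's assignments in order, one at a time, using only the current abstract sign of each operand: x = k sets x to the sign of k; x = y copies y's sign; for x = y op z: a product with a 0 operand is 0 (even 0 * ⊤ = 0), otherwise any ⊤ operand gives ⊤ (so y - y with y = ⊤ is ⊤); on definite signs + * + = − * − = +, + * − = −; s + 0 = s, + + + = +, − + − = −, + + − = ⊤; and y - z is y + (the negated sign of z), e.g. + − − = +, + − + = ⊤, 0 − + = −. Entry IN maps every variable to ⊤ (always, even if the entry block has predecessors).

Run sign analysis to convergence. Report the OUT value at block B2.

Fixpoint table:
  B0:  IN=(all ⊤)  OUT={f:+; rest ⊤}
  B1:  IN={f:+; rest ⊤}  OUT={b:-, c:-, f:+; rest ⊤}
  B2:  IN={b:-, c:-, f:+; rest ⊤}  OUT={b:-, c:-, e:+, f:-; rest ⊤}
  B3:  IN={b:-, c:-, e:+, f:-; rest ⊤}  OUT={b:-, c:-, e:+, f:+; rest ⊤}
  B4:  IN={b:-, c:-; rest ⊤}  OUT={b:-, c:-; rest ⊤}
  B5:  IN={b:-, c:-; rest ⊤}  OUT={b:-, c:-; rest ⊤}
  B6:  IN={b:-, c:-; rest ⊤}  OUT={b:-, c:-; rest ⊤}
  B7:  IN={b:-, c:-; rest ⊤}  OUT={b:-, c:-; rest ⊤}
  B8:  IN={b:-, c:-; rest ⊤}  OUT={b:-; rest ⊤}

Merge at B2: IN[B2] = OUT[B1] = {a: ⊤, b: -, c: -, d: ⊤, e: ⊤, f: +}
Applying B2's transfer function to that IN value gives OUT[B2] (row B2 above).

Answer: {a: ⊤, b: -, c: -, d: ⊤, e: +, f: -}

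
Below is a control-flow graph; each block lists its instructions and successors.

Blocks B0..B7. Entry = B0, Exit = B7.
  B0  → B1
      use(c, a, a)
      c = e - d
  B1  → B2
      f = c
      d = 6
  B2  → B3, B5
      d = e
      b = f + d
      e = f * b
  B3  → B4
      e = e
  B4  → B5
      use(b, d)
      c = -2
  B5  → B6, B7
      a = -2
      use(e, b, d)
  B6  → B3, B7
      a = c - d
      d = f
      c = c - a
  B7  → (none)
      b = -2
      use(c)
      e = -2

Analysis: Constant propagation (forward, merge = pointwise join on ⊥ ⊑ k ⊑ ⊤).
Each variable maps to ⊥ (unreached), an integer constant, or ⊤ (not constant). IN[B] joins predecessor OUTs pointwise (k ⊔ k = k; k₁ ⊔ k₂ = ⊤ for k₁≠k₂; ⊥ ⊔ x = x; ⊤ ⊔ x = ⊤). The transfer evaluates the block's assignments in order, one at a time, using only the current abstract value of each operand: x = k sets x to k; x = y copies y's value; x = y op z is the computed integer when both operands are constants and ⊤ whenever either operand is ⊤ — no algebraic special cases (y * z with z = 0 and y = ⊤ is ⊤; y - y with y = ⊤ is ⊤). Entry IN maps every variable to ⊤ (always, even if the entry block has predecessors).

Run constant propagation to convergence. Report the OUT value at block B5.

Converged values:
  B0: | IN=(all ⊤) | OUT=(all ⊤)
  B1: | IN=(all ⊤) | OUT={d:6; rest ⊤}
  B2: | IN={d:6; rest ⊤} | OUT=(all ⊤)
  B3: | IN=(all ⊤) | OUT=(all ⊤)
  B4: | IN=(all ⊤) | OUT={c:-2; rest ⊤}
  B5: | IN=(all ⊤) | OUT={a:-2; rest ⊤}
  B6: | IN={a:-2; rest ⊤} | OUT=(all ⊤)
  B7: | IN=(all ⊤) | OUT={b:-2, e:-2; rest ⊤}

Merge at B5: IN[B5] = OUT[B2] ⊔ OUT[B4] = {a: ⊤, b: ⊤, c: ⊤, d: ⊤, e: ⊤, f: ⊤}
Applying B5's transfer function to that IN value gives OUT[B5] (row B5 above).

Answer: {a: -2, b: ⊤, c: ⊤, d: ⊤, e: ⊤, f: ⊤}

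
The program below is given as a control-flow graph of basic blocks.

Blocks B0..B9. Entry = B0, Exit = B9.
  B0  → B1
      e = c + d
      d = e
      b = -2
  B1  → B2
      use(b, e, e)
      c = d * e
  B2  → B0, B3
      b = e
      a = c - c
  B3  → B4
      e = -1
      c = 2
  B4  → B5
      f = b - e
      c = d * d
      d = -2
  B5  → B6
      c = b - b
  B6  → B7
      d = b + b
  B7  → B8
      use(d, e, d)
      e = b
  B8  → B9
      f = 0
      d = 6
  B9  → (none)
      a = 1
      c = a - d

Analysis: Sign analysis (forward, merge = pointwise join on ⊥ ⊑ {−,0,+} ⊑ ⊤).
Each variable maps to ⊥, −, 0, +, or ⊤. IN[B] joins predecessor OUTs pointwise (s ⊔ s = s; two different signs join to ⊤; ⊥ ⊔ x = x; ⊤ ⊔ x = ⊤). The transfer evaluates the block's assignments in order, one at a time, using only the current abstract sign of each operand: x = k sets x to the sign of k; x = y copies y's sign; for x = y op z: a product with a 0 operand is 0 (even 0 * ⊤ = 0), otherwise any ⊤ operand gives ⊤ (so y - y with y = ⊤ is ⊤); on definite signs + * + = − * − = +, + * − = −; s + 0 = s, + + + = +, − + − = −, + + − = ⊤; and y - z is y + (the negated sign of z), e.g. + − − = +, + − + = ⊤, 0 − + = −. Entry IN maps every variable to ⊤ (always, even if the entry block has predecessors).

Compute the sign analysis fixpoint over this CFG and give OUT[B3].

Answer: {a: ⊤, b: ⊤, c: +, d: ⊤, e: -, f: ⊤}

Working:
Per-block solution:
  B0:  IN=(all ⊤)  OUT={b:-; rest ⊤}
  B1:  IN={b:-; rest ⊤}  OUT={b:-; rest ⊤}
  B2:  IN={b:-; rest ⊤}  OUT=(all ⊤)
  B3:  IN=(all ⊤)  OUT={c:+, e:-; rest ⊤}
  B4:  IN={c:+, e:-; rest ⊤}  OUT={d:-, e:-; rest ⊤}
  B5:  IN={d:-, e:-; rest ⊤}  OUT={d:-, e:-; rest ⊤}
  B6:  IN={d:-, e:-; rest ⊤}  OUT={e:-; rest ⊤}
  B7:  IN={e:-; rest ⊤}  OUT=(all ⊤)
  B8:  IN=(all ⊤)  OUT={d:+, f:0; rest ⊤}
  B9:  IN={d:+, f:0; rest ⊤}  OUT={a:+, d:+, f:0; rest ⊤}

Merge at B3: IN[B3] = OUT[B2] = {a: ⊤, b: ⊤, c: ⊤, d: ⊤, e: ⊤, f: ⊤}
Applying B3's transfer function to that IN value gives OUT[B3] (row B3 above).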